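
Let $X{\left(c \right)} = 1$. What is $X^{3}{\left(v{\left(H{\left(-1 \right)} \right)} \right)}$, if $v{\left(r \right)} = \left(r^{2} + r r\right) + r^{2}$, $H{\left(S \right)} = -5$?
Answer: $1$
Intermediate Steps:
$v{\left(r \right)} = 3 r^{2}$ ($v{\left(r \right)} = \left(r^{2} + r^{2}\right) + r^{2} = 2 r^{2} + r^{2} = 3 r^{2}$)
$X^{3}{\left(v{\left(H{\left(-1 \right)} \right)} \right)} = 1^{3} = 1$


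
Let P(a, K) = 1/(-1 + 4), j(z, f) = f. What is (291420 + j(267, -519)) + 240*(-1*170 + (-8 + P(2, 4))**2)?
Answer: 792623/3 ≈ 2.6421e+5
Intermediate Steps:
P(a, K) = 1/3
(291420 + j(267, -519)) + 240*(-1*170 + (-8 + P(2, 4))**2) = (291420 - 519) + 240*(-1*170 + (-8 + 1/3)**2) = 290901 + 240*(-170 + (-23/3)**2) = 290901 + 240*(-170 + 529/9) = 290901 + 240*(-1001/9) = 290901 - 80080/3 = 792623/3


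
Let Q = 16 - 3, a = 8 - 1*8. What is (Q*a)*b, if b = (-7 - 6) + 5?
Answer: 0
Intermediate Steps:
a = 0 (a = 8 - 8 = 0)
b = -8 (b = -13 + 5 = -8)
Q = 13
(Q*a)*b = (13*0)*(-8) = 0*(-8) = 0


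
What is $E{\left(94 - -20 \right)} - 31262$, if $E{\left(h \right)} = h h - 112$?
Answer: $-18378$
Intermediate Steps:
$E{\left(h \right)} = -112 + h^{2}$ ($E{\left(h \right)} = h^{2} - 112 = -112 + h^{2}$)
$E{\left(94 - -20 \right)} - 31262 = \left(-112 + \left(94 - -20\right)^{2}\right) - 31262 = \left(-112 + \left(94 + 20\right)^{2}\right) - 31262 = \left(-112 + 114^{2}\right) - 31262 = \left(-112 + 12996\right) - 31262 = 12884 - 31262 = -18378$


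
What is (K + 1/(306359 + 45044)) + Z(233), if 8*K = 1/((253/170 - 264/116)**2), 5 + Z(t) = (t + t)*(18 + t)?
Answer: 1239401628866409027/10596690295334 ≈ 1.1696e+5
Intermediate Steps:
Z(t) = -5 + 2*t*(18 + t) (Z(t) = -5 + (t + t)*(18 + t) = -5 + (2*t)*(18 + t) = -5 + 2*t*(18 + t))
K = 6076225/30155378 (K = 1/(8*((253/170 - 264/116)**2)) = 1/(8*((253*(1/170) - 264*1/116)**2)) = 1/(8*((253/170 - 66/29)**2)) = 1/(8*((-3883/4930)**2)) = 1/(8*(15077689/24304900)) = (1/8)*(24304900/15077689) = 6076225/30155378 ≈ 0.20150)
(K + 1/(306359 + 45044)) + Z(233) = (6076225/30155378 + 1/(306359 + 45044)) + (-5 + 2*233**2 + 36*233) = (6076225/30155378 + 1/351403) + (-5 + 2*54289 + 8388) = (6076225/30155378 + 1/351403) + (-5 + 108578 + 8388) = 2135233849053/10596690295334 + 116961 = 1239401628866409027/10596690295334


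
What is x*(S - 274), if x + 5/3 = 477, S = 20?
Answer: -362204/3 ≈ -1.2073e+5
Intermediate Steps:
x = 1426/3 (x = -5/3 + 477 = 1426/3 ≈ 475.33)
x*(S - 274) = 1426*(20 - 274)/3 = (1426/3)*(-254) = -362204/3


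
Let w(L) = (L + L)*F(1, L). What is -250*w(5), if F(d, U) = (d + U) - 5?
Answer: -2500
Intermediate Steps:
F(d, U) = -5 + U + d (F(d, U) = (U + d) - 5 = -5 + U + d)
w(L) = 2*L*(-4 + L) (w(L) = (L + L)*(-5 + L + 1) = (2*L)*(-4 + L) = 2*L*(-4 + L))
-250*w(5) = -500*5*(-4 + 5) = -500*5 = -250*10 = -2500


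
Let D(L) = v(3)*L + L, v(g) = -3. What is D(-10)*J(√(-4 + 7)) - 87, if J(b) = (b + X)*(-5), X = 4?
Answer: -487 - 100*√3 ≈ -660.21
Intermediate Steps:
J(b) = -20 - 5*b (J(b) = (b + 4)*(-5) = (4 + b)*(-5) = -20 - 5*b)
D(L) = -2*L (D(L) = -3*L + L = -2*L)
D(-10)*J(√(-4 + 7)) - 87 = (-2*(-10))*(-20 - 5*√(-4 + 7)) - 87 = 20*(-20 - 5*√3) - 87 = (-400 - 100*√3) - 87 = -487 - 100*√3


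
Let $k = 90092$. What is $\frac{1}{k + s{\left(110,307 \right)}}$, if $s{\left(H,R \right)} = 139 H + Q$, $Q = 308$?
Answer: $\frac{1}{105690} \approx 9.4616 \cdot 10^{-6}$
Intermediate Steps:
$s{\left(H,R \right)} = 308 + 139 H$ ($s{\left(H,R \right)} = 139 H + 308 = 308 + 139 H$)
$\frac{1}{k + s{\left(110,307 \right)}} = \frac{1}{90092 + \left(308 + 139 \cdot 110\right)} = \frac{1}{90092 + \left(308 + 15290\right)} = \frac{1}{90092 + 15598} = \frac{1}{105690}$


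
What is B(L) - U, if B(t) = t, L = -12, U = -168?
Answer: 156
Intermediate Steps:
B(L) - U = -12 - 1*(-168) = -12 + 168 = 156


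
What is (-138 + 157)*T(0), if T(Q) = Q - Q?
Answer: 0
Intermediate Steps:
T(Q) = 0
(-138 + 157)*T(0) = (-138 + 157)*0 = 19*0 = 0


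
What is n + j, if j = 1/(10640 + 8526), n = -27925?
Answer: -535210549/19166 ≈ -27925.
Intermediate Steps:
j = 1/19166 ≈ 5.2176e-5
n + j = -27925 + 1/19166 = -535210549/19166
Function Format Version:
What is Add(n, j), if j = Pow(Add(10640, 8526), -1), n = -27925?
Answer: Rational(-535210549, 19166) ≈ -27925.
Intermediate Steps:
j = Rational(1, 19166) (j = Pow(19166, -1) = Rational(1, 19166) ≈ 5.2176e-5)
Add(n, j) = Add(-27925, Rational(1, 19166)) = Rational(-535210549, 19166)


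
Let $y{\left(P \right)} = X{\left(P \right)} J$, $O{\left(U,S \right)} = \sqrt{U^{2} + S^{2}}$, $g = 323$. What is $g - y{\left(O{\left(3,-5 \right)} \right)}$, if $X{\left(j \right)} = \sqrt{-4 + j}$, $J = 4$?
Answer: $323 - 4 \sqrt{-4 + \sqrt{34}} \approx 317.59$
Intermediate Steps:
$O{\left(U,S \right)} = \sqrt{S^{2} + U^{2}}$
$y{\left(P \right)} = 4 \sqrt{-4 + P}$ ($y{\left(P \right)} = \sqrt{-4 + P} 4 = 4 \sqrt{-4 + P}$)
$g - y{\left(O{\left(3,-5 \right)} \right)} = 323 - 4 \sqrt{-4 + \sqrt{\left(-5\right)^{2} + 3^{2}}} = 323 - 4 \sqrt{-4 + \sqrt{25 + 9}} = 323 - 4 \sqrt{-4 + \sqrt{34}}$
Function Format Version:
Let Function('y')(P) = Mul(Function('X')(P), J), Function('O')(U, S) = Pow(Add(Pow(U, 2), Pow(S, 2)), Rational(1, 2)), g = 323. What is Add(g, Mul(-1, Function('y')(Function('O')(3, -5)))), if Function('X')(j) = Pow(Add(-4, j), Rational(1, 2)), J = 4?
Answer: Add(323, Mul(-4, Pow(Add(-4, Pow(34, Rational(1, 2))), Rational(1, 2)))) ≈ 317.59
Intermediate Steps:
Function('O')(U, S) = Pow(Add(Pow(S, 2), Pow(U, 2)), Rational(1, 2))
Function('y')(P) = Mul(4, Pow(Add(-4, P), Rational(1, 2))) (Function('y')(P) = Mul(Pow(Add(-4, P), Rational(1, 2)), 4) = Mul(4, Pow(Add(-4, P), Rational(1, 2))))
Add(g, Mul(-1, Function('y')(Function('O')(3, -5)))) = Add(323, Mul(-1, Mul(4, Pow(Add(-4, Pow(Add(Pow(-5, 2), Pow(3, 2)), Rational(1, 2))), Rational(1, 2))))) = Add(323, Mul(-1, Mul(4, Pow(Add(-4, Pow(Add(25, 9), Rational(1, 2))), Rational(1, 2))))) = Add(323, Mul(-1, Mul(4, Pow(Add(-4, Pow(34, Rational(1, 2))), Rational(1, 2))))) = Add(323, Mul(-4, Pow(Add(-4, Pow(34, Rational(1, 2))), Rational(1, 2))))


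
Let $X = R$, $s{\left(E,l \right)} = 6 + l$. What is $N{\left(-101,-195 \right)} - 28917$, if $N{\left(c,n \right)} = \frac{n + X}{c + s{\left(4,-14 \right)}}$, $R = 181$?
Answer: $- \frac{3151939}{109} \approx -28917.0$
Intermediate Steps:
$X = 181$
$N{\left(c,n \right)} = \frac{181 + n}{-8 + c}$ ($N{\left(c,n \right)} = \frac{n + 181}{c + \left(6 - 14\right)} = \frac{181 + n}{c - 8} = \frac{181 + n}{-8 + c}$)
$N{\left(-101,-195 \right)} - 28917 = \frac{181 - 195}{-8 - 101} - 28917 = \frac{1}{-109} \left(-14\right) - 28917 = \left(- \frac{1}{109}\right) \left(-14\right) - 28917 = \frac{14}{109} - 28917 = - \frac{3151939}{109}$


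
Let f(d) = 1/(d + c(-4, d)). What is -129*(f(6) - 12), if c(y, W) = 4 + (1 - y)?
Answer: 7697/5 ≈ 1539.4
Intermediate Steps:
c(y, W) = 5 - y
f(d) = 1/(9 + d) (f(d) = 1/(d + (5 - 1*(-4))) = 1/(d + (5 + 4)) = 1/(d + 9) = 1/(9 + d))
-129*(f(6) - 12) = -129*(1/(9 + 6) - 12) = -129*(1/15 - 12) = -129*(-179/15) = 7697/5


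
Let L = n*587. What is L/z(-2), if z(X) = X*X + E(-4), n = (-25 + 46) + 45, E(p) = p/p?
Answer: 38742/5 ≈ 7748.4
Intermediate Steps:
E(p) = 1
n = 66 (n = 21 + 45 = 66)
z(X) = 1 + X**2 (z(X) = X*X + 1 = X**2 + 1 = 1 + X**2)
L = 38742 (L = 66*587 = 38742)
L/z(-2) = 38742/(1 + (-2)**2) = 38742/(1 + 4) = 38742/5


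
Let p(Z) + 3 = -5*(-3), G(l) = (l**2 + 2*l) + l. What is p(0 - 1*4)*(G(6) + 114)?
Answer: 2016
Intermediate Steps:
G(l) = l**2 + 3*l
p(Z) = 12 (p(Z) = -3 - 5*(-3) = -3 + 15 = 12)
p(0 - 1*4)*(G(6) + 114) = 12*(6*(3 + 6) + 114) = 12*(6*9 + 114) = 12*(54 + 114) = 12*168 = 2016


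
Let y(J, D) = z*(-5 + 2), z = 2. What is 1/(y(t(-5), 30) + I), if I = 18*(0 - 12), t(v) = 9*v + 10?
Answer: -1/222 ≈ -0.0045045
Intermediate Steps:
t(v) = 10 + 9*v
y(J, D) = -6 (y(J, D) = 2*(-5 + 2) = 2*(-3) = -6)
I = -216 (I = 18*(-12) = -216)
1/(y(t(-5), 30) + I) = 1/(-6 - 216) = 1/(-222) = -1/222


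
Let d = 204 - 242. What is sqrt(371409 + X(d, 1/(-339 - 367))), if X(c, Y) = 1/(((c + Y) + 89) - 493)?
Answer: sqrt(36166721757426463)/312053 ≈ 609.43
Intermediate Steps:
d = -38
X(c, Y) = 1/(-404 + Y + c) (X(c, Y) = 1/(((Y + c) + 89) - 493) = 1/((89 + Y + c) - 493) = 1/(-404 + Y + c))
sqrt(371409 + X(d, 1/(-339 - 367))) = sqrt(371409 + 1/(-404 + 1/(-339 - 367) - 38)) = sqrt(371409 + 1/(-404 + 1/(-706) - 38)) = sqrt(371409 + 1/(-404 - 1/706 - 38)) = sqrt(371409 + 1/(-312053/706)) = sqrt(371409 - 706/312053) = sqrt(115899291971/312053) = sqrt(36166721757426463)/312053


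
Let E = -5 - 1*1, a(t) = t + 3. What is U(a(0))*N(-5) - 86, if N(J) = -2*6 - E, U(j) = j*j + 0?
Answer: -140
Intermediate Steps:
a(t) = 3 + t
E = -6 (E = -5 - 1 = -6)
U(j) = j**2 (U(j) = j**2 + 0 = j**2)
N(J) = -6 (N(J) = -2*6 - 1*(-6) = -12 + 6 = -6)
U(a(0))*N(-5) - 86 = (3 + 0)**2*(-6) - 86 = 3**2*(-6) - 86 = 9*(-6) - 86 = -54 - 86 = -140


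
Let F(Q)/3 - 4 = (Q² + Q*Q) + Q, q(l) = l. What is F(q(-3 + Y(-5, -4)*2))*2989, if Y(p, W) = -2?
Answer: 851865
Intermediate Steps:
F(Q) = 12 + 3*Q + 6*Q² (F(Q) = 12 + 3*((Q² + Q*Q) + Q) = 12 + 3*((Q² + Q²) + Q) = 12 + 3*(2*Q² + Q) = 12 + 3*(Q + 2*Q²) = 12 + (3*Q + 6*Q²) = 12 + 3*Q + 6*Q²)
F(q(-3 + Y(-5, -4)*2))*2989 = (12 + 3*(-3 - 2*2) + 6*(-3 - 2*2)²)*2989 = (12 + 3*(-3 - 4) + 6*(-3 - 4)²)*2989 = (12 + 3*(-7) + 6*(-7)²)*2989 = (12 - 21 + 6*49)*2989 = (12 - 21 + 294)*2989 = 285*2989 = 851865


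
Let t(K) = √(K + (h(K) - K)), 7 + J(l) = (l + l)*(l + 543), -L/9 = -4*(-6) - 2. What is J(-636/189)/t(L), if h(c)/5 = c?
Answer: 14442511*I*√110/1309770 ≈ 115.65*I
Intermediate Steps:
h(c) = 5*c
L = -198 (L = -9*(-4*(-6) - 2) = -9*(24 - 2) = -9*22 = -198)
J(l) = -7 + 2*l*(543 + l) (J(l) = -7 + (l + l)*(l + 543) = -7 + (2*l)*(543 + l) = -7 + 2*l*(543 + l))
t(K) = √5*√K (t(K) = √(K + (5*K - K)) = √(K + 4*K) = √(5*K) = √5*√K)
J(-636/189)/t(L) = (-7 + 2*(-636/189)² + 1086*(-636/189))/((√5*√(-198))) = (-7 + 2*(-636*1/189)² + 1086*(-636*1/189))/((√5*(3*I*√22))) = (-7 + 2*(-212/63)² + 1086*(-212/63))/((3*I*√110)) = (-7 + 2*(44944/3969) - 76744/21)*(-I*√110/330) = (-7 + 89888/3969 - 76744/21)*(-I*√110/330) = -(-14442511)*I*√110/1309770 = 14442511*I*√110/1309770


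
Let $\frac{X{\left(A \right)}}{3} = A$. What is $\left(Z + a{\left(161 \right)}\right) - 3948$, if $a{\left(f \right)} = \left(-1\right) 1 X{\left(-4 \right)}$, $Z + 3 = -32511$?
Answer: $-36450$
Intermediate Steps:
$Z = -32514$ ($Z = -3 - 32511 = -32514$)
$X{\left(A \right)} = 3 A$
$a{\left(f \right)} = 12$ ($a{\left(f \right)} = \left(-1\right) 1 \cdot 3 \left(-4\right) = \left(-1\right) \left(-12\right) = 12$)
$\left(Z + a{\left(161 \right)}\right) - 3948 = \left(-32514 + 12\right) - 3948 = -32502 - 3948 = -36450$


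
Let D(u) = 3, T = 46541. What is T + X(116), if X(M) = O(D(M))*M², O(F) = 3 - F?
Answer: 46541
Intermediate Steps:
X(M) = 0 (X(M) = (3 - 1*3)*M² = (3 - 3)*M² = 0*M² = 0)
T + X(116) = 46541 + 0 = 46541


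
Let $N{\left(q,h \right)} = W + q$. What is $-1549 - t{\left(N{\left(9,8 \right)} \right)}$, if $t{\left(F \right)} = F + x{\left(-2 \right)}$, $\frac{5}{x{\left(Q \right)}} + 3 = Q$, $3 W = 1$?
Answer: $- \frac{4672}{3} \approx -1557.3$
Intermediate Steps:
$W = \frac{1}{3}$ ($W = \frac{1}{3} \cdot 1 = \frac{1}{3} \approx 0.33333$)
$x{\left(Q \right)} = \frac{5}{-3 + Q}$
$N{\left(q,h \right)} = \frac{1}{3} + q$
$t{\left(F \right)} = -1 + F$ ($t{\left(F \right)} = F + \frac{5}{-3 - 2} = F + \frac{5}{-5} = F + 5 \left(- \frac{1}{5}\right) = F - 1 = -1 + F$)
$-1549 - t{\left(N{\left(9,8 \right)} \right)} = -1549 - \left(-1 + \left(\frac{1}{3} + 9\right)\right) = -1549 - \left(-1 + \frac{28}{3}\right) = -1549 - \frac{25}{3} = - \frac{4672}{3}$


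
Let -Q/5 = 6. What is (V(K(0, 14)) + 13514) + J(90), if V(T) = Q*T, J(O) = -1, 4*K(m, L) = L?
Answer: 13408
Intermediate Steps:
Q = -30 (Q = -5*6 = -30)
K(m, L) = L/4
V(T) = -30*T
(V(K(0, 14)) + 13514) + J(90) = (-15*14/2 + 13514) - 1 = (-30*7/2 + 13514) - 1 = (-105 + 13514) - 1 = 13409 - 1 = 13408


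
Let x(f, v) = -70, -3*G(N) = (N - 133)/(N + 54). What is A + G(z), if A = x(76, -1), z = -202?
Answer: -31415/444 ≈ -70.755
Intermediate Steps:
G(N) = -(-133 + N)/(3*(54 + N)) (G(N) = -(N - 133)/(3*(N + 54)) = -(-133 + N)/(3*(54 + N)))
A = -70
A + G(z) = -70 + (133 - 1*(-202))/(3*(54 - 202)) = -70 + (1/3)*(133 + 202)/(-148) = -70 + (1/3)*(-1/148)*335 = -70 - 335/444 = -31415/444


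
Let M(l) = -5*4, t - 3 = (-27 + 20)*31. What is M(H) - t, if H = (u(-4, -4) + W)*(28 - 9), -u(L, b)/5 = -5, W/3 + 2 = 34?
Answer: 194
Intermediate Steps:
W = 96 (W = -6 + 3*34 = -6 + 102 = 96)
u(L, b) = 25 (u(L, b) = -5*(-5) = 25)
t = -214 (t = 3 + (-27 + 20)*31 = 3 - 7*31 = 3 - 217 = -214)
H = 2299 (H = (25 + 96)*(28 - 9) = 121*19 = 2299)
M(l) = -20
M(H) - t = -20 - 1*(-214) = -20 + 214 = 194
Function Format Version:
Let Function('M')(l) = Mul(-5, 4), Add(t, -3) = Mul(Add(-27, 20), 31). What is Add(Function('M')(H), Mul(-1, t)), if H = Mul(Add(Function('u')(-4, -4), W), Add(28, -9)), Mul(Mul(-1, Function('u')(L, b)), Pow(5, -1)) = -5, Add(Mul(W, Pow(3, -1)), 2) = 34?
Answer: 194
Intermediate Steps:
W = 96 (W = Add(-6, Mul(3, 34)) = Add(-6, 102) = 96)
Function('u')(L, b) = 25 (Function('u')(L, b) = Mul(-5, -5) = 25)
t = -214 (t = Add(3, Mul(Add(-27, 20), 31)) = Add(3, Mul(-7, 31)) = Add(3, -217) = -214)
H = 2299 (H = Mul(Add(25, 96), Add(28, -9)) = Mul(121, 19) = 2299)
Function('M')(l) = -20
Add(Function('M')(H), Mul(-1, t)) = Add(-20, Mul(-1, -214)) = Add(-20, 214) = 194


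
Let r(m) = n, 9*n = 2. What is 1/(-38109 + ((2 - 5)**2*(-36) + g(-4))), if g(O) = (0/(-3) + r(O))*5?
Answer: -9/345887 ≈ -2.6020e-5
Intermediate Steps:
n = 2/9 (n = (1/9)*2 = 2/9 ≈ 0.22222)
r(m) = 2/9
g(O) = 10/9 (g(O) = (0/(-3) + 2/9)*5 = (0*(-1/3) + 2/9)*5 = (0 + 2/9)*5 = (2/9)*5 = 10/9)
1/(-38109 + ((2 - 5)**2*(-36) + g(-4))) = 1/(-38109 + ((2 - 5)**2*(-36) + 10/9)) = 1/(-38109 + ((-3)**2*(-36) + 10/9)) = 1/(-38109 + (9*(-36) + 10/9)) = 1/(-38109 + (-324 + 10/9)) = 1/(-38109 - 2906/9) = 1/(-345887/9) = -9/345887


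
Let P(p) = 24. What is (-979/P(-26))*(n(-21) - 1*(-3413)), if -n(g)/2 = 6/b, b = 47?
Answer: -157030621/1128 ≈ -1.3921e+5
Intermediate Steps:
n(g) = -12/47
(-979/P(-26))*(n(-21) - 1*(-3413)) = (-979/24)*(-12/47 - 1*(-3413)) = (-979*1/24)*(-12/47 + 3413) = -979/24*160399/47 = -157030621/1128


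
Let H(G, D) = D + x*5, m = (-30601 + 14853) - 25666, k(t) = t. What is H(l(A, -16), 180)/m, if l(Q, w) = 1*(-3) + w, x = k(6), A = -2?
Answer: -105/20707 ≈ -0.0050707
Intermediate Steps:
m = -41414 (m = -15748 - 25666 = -41414)
x = 6
l(Q, w) = -3 + w
H(G, D) = 30 + D (H(G, D) = D + 6*5 = D + 30 = 30 + D)
H(l(A, -16), 180)/m = (30 + 180)/(-41414) = 210*(-1/41414) = -105/20707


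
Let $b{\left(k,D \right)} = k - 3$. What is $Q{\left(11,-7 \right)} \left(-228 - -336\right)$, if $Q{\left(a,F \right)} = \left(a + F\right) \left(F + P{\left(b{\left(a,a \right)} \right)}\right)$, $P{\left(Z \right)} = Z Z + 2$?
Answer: $25488$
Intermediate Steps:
$b{\left(k,D \right)} = -3 + k$
$P{\left(Z \right)} = 2 + Z^{2}$ ($P{\left(Z \right)} = Z^{2} + 2 = 2 + Z^{2}$)
$Q{\left(a,F \right)} = \left(F + a\right) \left(2 + F + \left(-3 + a\right)^{2}\right)$ ($Q{\left(a,F \right)} = \left(a + F\right) \left(F + \left(2 + \left(-3 + a\right)^{2}\right)\right) = \left(F + a\right) \left(2 + F + \left(-3 + a\right)^{2}\right)$)
$Q{\left(11,-7 \right)} \left(-228 - -336\right) = \left(\left(-7\right)^{2} - 77 - 7 \left(2 + \left(-3 + 11\right)^{2}\right) + 11 \left(2 + \left(-3 + 11\right)^{2}\right)\right) \left(-228 - -336\right) = \left(49 - 77 - 7 \left(2 + 8^{2}\right) + 11 \left(2 + 8^{2}\right)\right) \left(-228 + 336\right) = \left(49 - 77 - 7 \left(2 + 64\right) + 11 \left(2 + 64\right)\right) 108 = \left(49 - 77 - 462 + 11 \cdot 66\right) 108 = \left(49 - 77 - 462 + 726\right) 108 = 236 \cdot 108 = 25488$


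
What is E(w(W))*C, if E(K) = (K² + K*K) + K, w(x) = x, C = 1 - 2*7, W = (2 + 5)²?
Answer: -63063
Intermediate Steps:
W = 49 (W = 7² = 49)
C = -13 (C = 1 - 14 = -13)
E(K) = K + 2*K² (E(K) = (K² + K²) + K = 2*K² + K = K + 2*K²)
E(w(W))*C = (49*(1 + 2*49))*(-13) = (49*(1 + 98))*(-13) = (49*99)*(-13) = 4851*(-13) = -63063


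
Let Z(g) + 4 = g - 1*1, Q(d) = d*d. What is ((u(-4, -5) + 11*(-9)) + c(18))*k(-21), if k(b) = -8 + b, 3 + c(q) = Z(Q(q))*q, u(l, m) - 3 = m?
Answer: -163502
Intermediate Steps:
u(l, m) = 3 + m
Q(d) = d²
Z(g) = -5 + g (Z(g) = -4 + (g - 1*1) = -4 + (g - 1) = -4 + (-1 + g) = -5 + g)
c(q) = -3 + q*(-5 + q²) (c(q) = -3 + (-5 + q²)*q = -3 + q*(-5 + q²))
((u(-4, -5) + 11*(-9)) + c(18))*k(-21) = (((3 - 5) + 11*(-9)) + (-3 + 18*(-5 + 18²)))*(-8 - 21) = ((-2 - 99) + (-3 + 18*(-5 + 324)))*(-29) = (-101 + (-3 + 18*319))*(-29) = (-101 + (-3 + 5742))*(-29) = (-101 + 5739)*(-29) = 5638*(-29) = -163502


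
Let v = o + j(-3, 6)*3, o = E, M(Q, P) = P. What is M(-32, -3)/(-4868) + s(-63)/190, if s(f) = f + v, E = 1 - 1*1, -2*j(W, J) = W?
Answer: -35526/115615 ≈ -0.30728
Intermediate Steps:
j(W, J) = -W/2
E = 0 (E = 1 - 1 = 0)
o = 0
v = 9/2 (v = 0 - 1/2*(-3)*3 = 0 + (3/2)*3 = 0 + 9/2 = 9/2 ≈ 4.5000)
s(f) = 9/2 + f (s(f) = f + 9/2 = 9/2 + f)
M(-32, -3)/(-4868) + s(-63)/190 = -3/(-4868) + (9/2 - 63)/190 = -3*(-1/4868) - 117/2*1/190 = 3/4868 - 117/380 = -35526/115615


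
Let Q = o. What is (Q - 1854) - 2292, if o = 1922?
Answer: -2224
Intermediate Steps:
Q = 1922
(Q - 1854) - 2292 = (1922 - 1854) - 2292 = 68 - 2292 = -2224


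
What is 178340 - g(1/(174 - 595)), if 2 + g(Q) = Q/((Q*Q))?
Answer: 178763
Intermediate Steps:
g(Q) = -2 + 1/Q (g(Q) = -2 + Q/((Q*Q)) = -2 + Q/(Q²) = -2 + Q/Q² = -2 + 1/Q)
178340 - g(1/(174 - 595)) = 178340 - (-2 + 1/(1/(174 - 595))) = 178340 - (-2 + 1/(1/(-421))) = 178340 - (-2 + 1/(-1/421)) = 178340 - (-2 - 421) = 178340 - 1*(-423) = 178340 + 423 = 178763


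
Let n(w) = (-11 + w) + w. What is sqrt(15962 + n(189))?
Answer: sqrt(16329) ≈ 127.78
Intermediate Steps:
n(w) = -11 + 2*w
sqrt(15962 + n(189)) = sqrt(15962 + (-11 + 2*189)) = sqrt(15962 + (-11 + 378)) = sqrt(15962 + 367) = sqrt(16329)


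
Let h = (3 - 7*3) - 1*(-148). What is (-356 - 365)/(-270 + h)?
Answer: 103/20 ≈ 5.1500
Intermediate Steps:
h = 130 (h = (3 - 21) + 148 = -18 + 148 = 130)
(-356 - 365)/(-270 + h) = (-356 - 365)/(-270 + 130) = -721/(-140) = -721*(-1/140) = 103/20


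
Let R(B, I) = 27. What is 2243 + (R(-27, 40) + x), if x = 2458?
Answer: 4728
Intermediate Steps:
2243 + (R(-27, 40) + x) = 2243 + (27 + 2458) = 2243 + 2485 = 4728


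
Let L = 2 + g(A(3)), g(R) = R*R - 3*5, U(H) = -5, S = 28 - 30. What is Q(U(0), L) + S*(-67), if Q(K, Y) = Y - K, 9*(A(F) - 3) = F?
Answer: 1234/9 ≈ 137.11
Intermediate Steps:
A(F) = 3 + F/9
S = -2
g(R) = -15 + R² (g(R) = R² - 15 = -15 + R²)
L = -17/9 (L = 2 + (-15 + (3 + (⅑)*3)²) = 2 + (-15 + (3 + ⅓)²) = 2 + (-15 + (10/3)²) = 2 + (-15 + 100/9) = 2 - 35/9 = -17/9 ≈ -1.8889)
Q(U(0), L) + S*(-67) = (-17/9 - 1*(-5)) - 2*(-67) = (-17/9 + 5) + 134 = 28/9 + 134 = 1234/9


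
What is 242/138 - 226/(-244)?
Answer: 22559/8418 ≈ 2.6799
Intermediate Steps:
242/138 - 226/(-244) = 242*(1/138) - 226*(-1/244) = 121/69 + 113/122 = 22559/8418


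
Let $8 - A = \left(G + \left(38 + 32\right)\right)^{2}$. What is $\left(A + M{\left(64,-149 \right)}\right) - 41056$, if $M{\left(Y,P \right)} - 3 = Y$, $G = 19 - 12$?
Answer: $-46910$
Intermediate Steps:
$G = 7$
$M{\left(Y,P \right)} = 3 + Y$
$A = -5921$ ($A = 8 - \left(7 + \left(38 + 32\right)\right)^{2} = 8 - \left(7 + 70\right)^{2} = 8 - 77^{2} = 8 - 5929 = -5921$)
$\left(A + M{\left(64,-149 \right)}\right) - 41056 = \left(-5921 + \left(3 + 64\right)\right) - 41056 = \left(-5921 + 67\right) - 41056 = -5854 - 41056 = -46910$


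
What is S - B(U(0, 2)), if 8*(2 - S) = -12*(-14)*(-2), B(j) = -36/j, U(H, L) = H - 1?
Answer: 8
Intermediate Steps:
U(H, L) = -1 + H
S = 44 (S = 2 - (-12*(-14))*(-2)/8 = 2 - 21*(-2) = 2 - ⅛*(-336) = 2 + 42 = 44)
S - B(U(0, 2)) = 44 - (-36)/(-1 + 0) = 44 - (-36)/(-1) = 44 - (-36)*(-1) = 44 - 1*36 = 44 - 36 = 8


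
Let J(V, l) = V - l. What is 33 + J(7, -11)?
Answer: 51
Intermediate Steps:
33 + J(7, -11) = 33 + (7 - 1*(-11)) = 33 + (7 + 11) = 33 + 18 = 51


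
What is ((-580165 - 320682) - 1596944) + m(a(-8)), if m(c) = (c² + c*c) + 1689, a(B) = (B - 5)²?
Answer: -2438980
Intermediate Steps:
a(B) = (-5 + B)²
m(c) = 1689 + 2*c² (m(c) = (c² + c²) + 1689 = 2*c² + 1689 = 1689 + 2*c²)
((-580165 - 320682) - 1596944) + m(a(-8)) = ((-580165 - 320682) - 1596944) + (1689 + 2*((-5 - 8)²)²) = (-900847 - 1596944) + (1689 + 2*((-13)²)²) = -2497791 + (1689 + 2*169²) = -2497791 + (1689 + 2*28561) = -2497791 + (1689 + 57122) = -2497791 + 58811 = -2438980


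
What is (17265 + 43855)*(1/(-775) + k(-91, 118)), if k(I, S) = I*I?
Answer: 78450869376/155 ≈ 5.0613e+8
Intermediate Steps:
k(I, S) = I²
(17265 + 43855)*(1/(-775) + k(-91, 118)) = (17265 + 43855)*(1/(-775) + (-91)²) = 61120*(-1/775 + 8281) = 61120*(6417774/775) = 78450869376/155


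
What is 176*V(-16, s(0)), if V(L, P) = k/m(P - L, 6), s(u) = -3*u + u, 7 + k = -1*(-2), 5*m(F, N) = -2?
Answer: 2200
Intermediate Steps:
m(F, N) = -⅖ (m(F, N) = (⅕)*(-2) = -⅖)
k = -5 (k = -7 - 1*(-2) = -7 + 2 = -5)
s(u) = -2*u
V(L, P) = 25/2 (V(L, P) = -5/(-⅖) = -5*(-5/2) = 25/2)
176*V(-16, s(0)) = 176*(25/2) = 2200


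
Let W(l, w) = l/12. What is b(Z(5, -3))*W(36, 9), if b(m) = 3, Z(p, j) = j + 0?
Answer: 9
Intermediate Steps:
Z(p, j) = j
W(l, w) = l/12 (W(l, w) = l*(1/12) = l/12)
b(Z(5, -3))*W(36, 9) = 3*((1/12)*36) = 3*3 = 9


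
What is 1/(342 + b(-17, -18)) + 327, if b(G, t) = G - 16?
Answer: 101044/309 ≈ 327.00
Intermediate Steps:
b(G, t) = -16 + G
1/(342 + b(-17, -18)) + 327 = 1/(342 + (-16 - 17)) + 327 = 1/(342 - 33) + 327 = 1/309 + 327 = 101044/309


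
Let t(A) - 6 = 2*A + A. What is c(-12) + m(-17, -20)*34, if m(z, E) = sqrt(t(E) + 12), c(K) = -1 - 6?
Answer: -7 + 34*I*sqrt(42) ≈ -7.0 + 220.35*I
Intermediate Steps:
t(A) = 6 + 3*A (t(A) = 6 + (2*A + A) = 6 + 3*A)
c(K) = -7
m(z, E) = sqrt(18 + 3*E) (m(z, E) = sqrt((6 + 3*E) + 12) = sqrt(18 + 3*E))
c(-12) + m(-17, -20)*34 = -7 + sqrt(18 + 3*(-20))*34 = -7 + sqrt(18 - 60)*34 = -7 + sqrt(-42)*34 = -7 + (I*sqrt(42))*34 = -7 + 34*I*sqrt(42)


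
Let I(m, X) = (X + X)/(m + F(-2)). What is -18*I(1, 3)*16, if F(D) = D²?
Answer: -1728/5 ≈ -345.60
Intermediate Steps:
I(m, X) = 2*X/(4 + m) (I(m, X) = (X + X)/(m + (-2)²) = (2*X)/(m + 4) = (2*X)/(4 + m) = 2*X/(4 + m))
-18*I(1, 3)*16 = -36*3/(4 + 1)*16 = -36*3/5*16 = -18*6/5*16 = -108/5*16 = -1728/5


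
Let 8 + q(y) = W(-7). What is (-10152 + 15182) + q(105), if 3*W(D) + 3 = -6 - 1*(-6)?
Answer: 5021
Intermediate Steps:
W(D) = -1 (W(D) = -1 + (-6 - 1*(-6))/3 = -1 + (-6 + 6)/3 = -1 + (⅓)*0 = -1 + 0 = -1)
q(y) = -9 (q(y) = -8 - 1 = -9)
(-10152 + 15182) + q(105) = (-10152 + 15182) - 9 = 5030 - 9 = 5021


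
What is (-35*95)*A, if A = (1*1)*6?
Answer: -19950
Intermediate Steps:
A = 6 (A = 1*6 = 6)
(-35*95)*A = -35*95*6 = -3325*6 = -19950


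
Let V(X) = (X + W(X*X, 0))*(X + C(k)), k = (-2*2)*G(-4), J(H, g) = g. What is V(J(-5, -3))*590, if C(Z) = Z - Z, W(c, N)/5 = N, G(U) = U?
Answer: 5310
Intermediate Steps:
W(c, N) = 5*N
k = 16 (k = -2*2*(-4) = -4*(-4) = 16)
C(Z) = 0
V(X) = X² (V(X) = (X + 5*0)*(X + 0) = (X + 0)*X = X*X = X²)
V(J(-5, -3))*590 = (-3)²*590 = 9*590 = 5310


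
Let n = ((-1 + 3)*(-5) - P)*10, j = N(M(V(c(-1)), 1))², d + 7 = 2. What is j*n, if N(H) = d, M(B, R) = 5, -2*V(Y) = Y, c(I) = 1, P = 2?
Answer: -3000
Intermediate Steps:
V(Y) = -Y/2
d = -5 (d = -7 + 2 = -5)
N(H) = -5
j = 25 (j = (-5)² = 25)
n = -120 (n = ((-1 + 3)*(-5) - 1*2)*10 = (2*(-5) - 2)*10 = (-10 - 2)*10 = -12*10 = -120)
j*n = 25*(-120) = -3000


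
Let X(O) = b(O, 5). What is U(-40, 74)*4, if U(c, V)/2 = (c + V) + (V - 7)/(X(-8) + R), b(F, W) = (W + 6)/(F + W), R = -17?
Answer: 7628/31 ≈ 246.06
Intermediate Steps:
b(F, W) = (6 + W)/(F + W)
X(O) = 11/(5 + O) (X(O) = (6 + 5)/(O + 5) = 11/(5 + O))
U(c, V) = 21/31 + 2*c + 59*V/31 (U(c, V) = 2*((c + V) + (V - 7)/(11/(5 - 8) - 17)) = 2*((V + c) + (-7 + V)/(11/(-3) - 17)) = 2*((V + c) + (-7 + V)/(11*(-⅓) - 17)) = 2*((V + c) + (-7 + V)/(-11/3 - 17)) = 2*((V + c) + (-7 + V)/(-62/3)) = 2*((V + c) + (-7 + V)*(-3/62)) = 2*((V + c) + (21/62 - 3*V/62)) = 2*(21/62 + c + 59*V/62) = 21/31 + 2*c + 59*V/31)
U(-40, 74)*4 = (21/31 + 2*(-40) + (59/31)*74)*4 = (21/31 - 80 + 4366/31)*4 = (1907/31)*4 = 7628/31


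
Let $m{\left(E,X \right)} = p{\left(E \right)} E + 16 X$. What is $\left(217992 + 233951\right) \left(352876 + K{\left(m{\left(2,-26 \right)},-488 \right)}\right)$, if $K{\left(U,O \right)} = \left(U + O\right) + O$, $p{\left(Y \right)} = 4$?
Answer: $158854348956$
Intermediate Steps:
$m{\left(E,X \right)} = 4 E + 16 X$
$K{\left(U,O \right)} = U + 2 O$ ($K{\left(U,O \right)} = \left(O + U\right) + O = U + 2 O$)
$\left(217992 + 233951\right) \left(352876 + K{\left(m{\left(2,-26 \right)},-488 \right)}\right) = \left(217992 + 233951\right) \left(352876 + \left(\left(4 \cdot 2 + 16 \left(-26\right)\right) + 2 \left(-488\right)\right)\right) = 451943 \left(352876 + \left(\left(8 - 416\right) - 976\right)\right) = 451943 \left(352876 - 1384\right) = 451943 \cdot 351492 = 158854348956$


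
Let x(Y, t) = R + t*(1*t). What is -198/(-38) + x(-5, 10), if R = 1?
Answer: 2018/19 ≈ 106.21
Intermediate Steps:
x(Y, t) = 1 + t² (x(Y, t) = 1 + t*(1*t) = 1 + t*t = 1 + t²)
-198/(-38) + x(-5, 10) = -198/(-38) + (1 + 10²) = -198*(-1/38) + (1 + 100) = 99/19 + 101 = 2018/19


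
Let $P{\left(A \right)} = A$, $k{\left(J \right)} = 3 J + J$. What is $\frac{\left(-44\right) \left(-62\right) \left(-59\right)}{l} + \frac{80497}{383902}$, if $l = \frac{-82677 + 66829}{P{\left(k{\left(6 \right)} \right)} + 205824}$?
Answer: $\frac{1589913366993181}{760509862} \approx 2.0906 \cdot 10^{6}$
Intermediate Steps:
$k{\left(J \right)} = 4 J$
$l = - \frac{1981}{25731}$ ($l = \frac{-82677 + 66829}{4 \cdot 6 + 205824} = - \frac{15848}{24 + 205824} = - \frac{15848}{205848} = \left(-15848\right) \frac{1}{205848} = - \frac{1981}{25731} \approx -0.076989$)
$\frac{\left(-44\right) \left(-62\right) \left(-59\right)}{l} + \frac{80497}{383902} = \frac{\left(-44\right) \left(-62\right) \left(-59\right)}{- \frac{1981}{25731}} + \frac{80497}{383902} = 2728 \left(-59\right) \left(- \frac{25731}{1981}\right) + 80497 \cdot \frac{1}{383902} = \left(-160952\right) \left(- \frac{25731}{1981}\right) + \frac{80497}{383902} = \frac{4141455912}{1981} + \frac{80497}{383902} = \frac{1589913366993181}{760509862}$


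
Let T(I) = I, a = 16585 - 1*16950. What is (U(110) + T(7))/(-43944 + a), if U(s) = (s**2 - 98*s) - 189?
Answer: -1138/44309 ≈ -0.025683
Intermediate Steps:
a = -365 (a = 16585 - 16950 = -365)
U(s) = -189 + s**2 - 98*s
(U(110) + T(7))/(-43944 + a) = ((-189 + 110**2 - 98*110) + 7)/(-43944 - 365) = ((-189 + 12100 - 10780) + 7)/(-44309) = (1131 + 7)*(-1/44309) = 1138*(-1/44309) = -1138/44309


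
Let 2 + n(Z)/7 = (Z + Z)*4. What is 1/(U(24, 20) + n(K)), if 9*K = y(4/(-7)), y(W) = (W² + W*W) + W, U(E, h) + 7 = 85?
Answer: 63/4064 ≈ 0.015502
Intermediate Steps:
U(E, h) = 78 (U(E, h) = -7 + 85 = 78)
y(W) = W + 2*W² (y(W) = (W² + W²) + W = 2*W² + W = W + 2*W²)
K = 4/441 (K = ((4/(-7))*(1 + 2*(4/(-7))))/9 = ((4*(-⅐))*(1 + 2*(4*(-⅐))))/9 = (-4*(1 + 2*(-4/7))/7)/9 = (-4*(1 - 8/7)/7)/9 = (-4/7*(-⅐))/9 = (⅑)*(4/49) = 4/441 ≈ 0.0090703)
n(Z) = -14 + 56*Z (n(Z) = -14 + 7*((Z + Z)*4) = -14 + 7*((2*Z)*4) = -14 + 7*(8*Z) = -14 + 56*Z)
1/(U(24, 20) + n(K)) = 1/(78 + (-14 + 56*(4/441))) = 1/(78 + (-14 + 32/63)) = 1/(78 - 850/63) = 1/(4064/63) = 63/4064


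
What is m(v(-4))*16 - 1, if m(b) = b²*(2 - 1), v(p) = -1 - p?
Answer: 143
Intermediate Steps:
m(b) = b² (m(b) = b²*1 = b²)
m(v(-4))*16 - 1 = (-1 - 1*(-4))²*16 - 1 = (-1 + 4)²*16 - 1 = 3²*16 - 1 = 9*16 - 1 = 144 - 1 = 143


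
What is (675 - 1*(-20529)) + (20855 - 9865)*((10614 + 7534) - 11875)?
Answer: 68961474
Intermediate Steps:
(675 - 1*(-20529)) + (20855 - 9865)*((10614 + 7534) - 11875) = (675 + 20529) + 10990*(18148 - 11875) = 21204 + 10990*6273 = 21204 + 68940270 = 68961474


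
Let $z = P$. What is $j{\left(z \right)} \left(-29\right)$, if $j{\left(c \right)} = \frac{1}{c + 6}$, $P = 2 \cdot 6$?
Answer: $- \frac{29}{18} \approx -1.6111$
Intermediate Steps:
$P = 12$
$z = 12$
$j{\left(c \right)} = \frac{1}{6 + c}$
$j{\left(z \right)} \left(-29\right) = \frac{1}{6 + 12} \left(-29\right) = \frac{1}{18} \left(-29\right) = - \frac{29}{18}$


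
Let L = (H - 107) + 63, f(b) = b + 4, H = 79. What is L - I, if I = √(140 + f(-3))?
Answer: 35 - √141 ≈ 23.126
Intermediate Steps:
f(b) = 4 + b
L = 35 (L = (79 - 107) + 63 = -28 + 63 = 35)
I = √141 (I = √(140 + (4 - 3)) = √(140 + 1) = √141 ≈ 11.874)
L - I = 35 - √141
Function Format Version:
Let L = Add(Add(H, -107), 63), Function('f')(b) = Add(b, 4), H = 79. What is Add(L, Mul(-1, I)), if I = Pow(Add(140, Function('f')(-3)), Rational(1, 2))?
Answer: Add(35, Mul(-1, Pow(141, Rational(1, 2)))) ≈ 23.126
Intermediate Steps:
Function('f')(b) = Add(4, b)
L = 35 (L = Add(Add(79, -107), 63) = Add(-28, 63) = 35)
I = Pow(141, Rational(1, 2)) (I = Pow(Add(140, Add(4, -3)), Rational(1, 2)) = Pow(Add(140, 1), Rational(1, 2)) = Pow(141, Rational(1, 2)) ≈ 11.874)
Add(L, Mul(-1, I)) = Add(35, Mul(-1, Pow(141, Rational(1, 2))))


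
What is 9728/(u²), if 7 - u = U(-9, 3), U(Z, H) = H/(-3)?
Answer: 152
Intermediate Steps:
U(Z, H) = -H/3 (U(Z, H) = H*(-⅓) = -H/3)
u = 8 (u = 7 - (-1)*3/3 = 7 - 1*(-1) = 7 + 1 = 8)
9728/(u²) = 9728/(8²) = 9728/64 = 9728*(1/64) = 152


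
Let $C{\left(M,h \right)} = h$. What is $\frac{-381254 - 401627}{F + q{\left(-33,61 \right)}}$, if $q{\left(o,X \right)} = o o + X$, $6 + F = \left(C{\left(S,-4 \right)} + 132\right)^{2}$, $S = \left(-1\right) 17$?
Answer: $- \frac{782881}{17528} \approx -44.665$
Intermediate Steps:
$S = -17$
$F = 16378$ ($F = -6 + \left(-4 + 132\right)^{2} = -6 + 128^{2} = -6 + 16384 = 16378$)
$q{\left(o,X \right)} = X + o^{2}$ ($q{\left(o,X \right)} = o^{2} + X = X + o^{2}$)
$\frac{-381254 - 401627}{F + q{\left(-33,61 \right)}} = \frac{-381254 - 401627}{16378 + \left(61 + \left(-33\right)^{2}\right)} = - \frac{782881}{16378 + \left(61 + 1089\right)} = - \frac{782881}{16378 + 1150} = - \frac{782881}{17528}$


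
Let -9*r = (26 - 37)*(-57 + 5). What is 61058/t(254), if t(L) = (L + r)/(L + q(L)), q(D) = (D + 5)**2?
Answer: 18501031935/857 ≈ 2.1588e+7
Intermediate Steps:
q(D) = (5 + D)**2
r = -572/9 (r = -(26 - 37)*(-57 + 5)/9 = -(-11)*(-52)/9 = -1/9*572 = -572/9 ≈ -63.556)
t(L) = (-572/9 + L)/(L + (5 + L)**2) (t(L) = (L - 572/9)/(L + (5 + L)**2) = (-572/9 + L)/(L + (5 + L)**2))
61058/t(254) = 61058/(((-572/9 + 254)/(254 + (5 + 254)**2))) = 61058/(((1714/9)/(254 + 259**2))) = 61058/(((1714/9)/(254 + 67081))) = 61058/(((1714/9)/67335)) = 61058/(((1/67335)*(1714/9))) = 61058/(1714/606015) = 61058*(606015/1714) = 18501031935/857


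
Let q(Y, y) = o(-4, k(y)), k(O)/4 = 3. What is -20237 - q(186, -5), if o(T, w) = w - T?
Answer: -20253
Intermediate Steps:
k(O) = 12 (k(O) = 4*3 = 12)
q(Y, y) = 16 (q(Y, y) = 12 - 1*(-4) = 12 + 4 = 16)
-20237 - q(186, -5) = -20237 - 1*16 = -20237 - 16 = -20253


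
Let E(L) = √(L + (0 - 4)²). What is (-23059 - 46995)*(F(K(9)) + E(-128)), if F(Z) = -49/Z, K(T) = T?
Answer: 3432646/9 - 280216*I*√7 ≈ 3.8141e+5 - 7.4138e+5*I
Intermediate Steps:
E(L) = √(16 + L) (E(L) = √(L + (-4)²) = √(L + 16) = √(16 + L))
(-23059 - 46995)*(F(K(9)) + E(-128)) = (-23059 - 46995)*(-49/9 + √(16 - 128)) = -70054*(-49*⅑ + √(-112)) = -70054*(-49/9 + 4*I*√7) = 3432646/9 - 280216*I*√7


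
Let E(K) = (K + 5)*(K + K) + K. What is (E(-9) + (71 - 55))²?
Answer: 6241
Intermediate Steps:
E(K) = K + 2*K*(5 + K) (E(K) = (5 + K)*(2*K) + K = 2*K*(5 + K) + K = K + 2*K*(5 + K))
(E(-9) + (71 - 55))² = (-9*(11 + 2*(-9)) + (71 - 55))² = (-9*(11 - 18) + 16)² = (-9*(-7) + 16)² = (63 + 16)² = 79² = 6241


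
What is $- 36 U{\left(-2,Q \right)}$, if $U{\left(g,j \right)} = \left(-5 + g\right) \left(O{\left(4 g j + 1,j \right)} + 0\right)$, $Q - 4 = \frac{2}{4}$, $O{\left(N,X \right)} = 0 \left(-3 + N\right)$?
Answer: $0$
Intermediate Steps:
$O{\left(N,X \right)} = 0$
$Q = \frac{9}{2}$ ($Q = 4 + \frac{2}{4} = 4 + 2 \cdot \frac{1}{4} = 4 + \frac{1}{2} = \frac{9}{2} \approx 4.5$)
$U{\left(g,j \right)} = 0$ ($U{\left(g,j \right)} = \left(-5 + g\right) \left(0 + 0\right) = \left(-5 + g\right) 0 = 0$)
$- 36 U{\left(-2,Q \right)} = \left(-36\right) 0 = 0$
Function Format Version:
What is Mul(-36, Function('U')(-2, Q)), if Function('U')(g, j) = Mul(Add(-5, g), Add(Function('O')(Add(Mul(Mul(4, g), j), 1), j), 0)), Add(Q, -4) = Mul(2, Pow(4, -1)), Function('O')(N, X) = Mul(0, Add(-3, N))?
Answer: 0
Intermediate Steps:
Function('O')(N, X) = 0
Q = Rational(9, 2) (Q = Add(4, Mul(2, Pow(4, -1))) = Add(4, Mul(2, Rational(1, 4))) = Add(4, Rational(1, 2)) = Rational(9, 2) ≈ 4.5000)
Function('U')(g, j) = 0 (Function('U')(g, j) = Mul(Add(-5, g), Add(0, 0)) = Mul(Add(-5, g), 0) = 0)
Mul(-36, Function('U')(-2, Q)) = Mul(-36, 0) = 0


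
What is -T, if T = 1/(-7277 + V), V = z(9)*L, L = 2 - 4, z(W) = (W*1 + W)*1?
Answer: 1/7313 ≈ 0.00013674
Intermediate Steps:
z(W) = 2*W (z(W) = (W + W)*1 = (2*W)*1 = 2*W)
L = -2
V = -36 (V = (2*9)*(-2) = 18*(-2) = -36)
T = -1/7313 (T = 1/(-7277 - 36) = 1/(-7313) = -1/7313 ≈ -0.00013674)
-T = -1*(-1/7313) = 1/7313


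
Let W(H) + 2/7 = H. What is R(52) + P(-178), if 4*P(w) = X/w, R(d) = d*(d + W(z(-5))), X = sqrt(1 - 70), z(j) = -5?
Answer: 17004/7 - I*sqrt(69)/712 ≈ 2429.1 - 0.011667*I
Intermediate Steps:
X = I*sqrt(69) (X = sqrt(-69) = I*sqrt(69) ≈ 8.3066*I)
W(H) = -2/7 + H
R(d) = d*(-37/7 + d) (R(d) = d*(d + (-2/7 - 5)) = d*(d - 37/7) = d*(-37/7 + d))
P(w) = I*sqrt(69)/(4*w) (P(w) = ((I*sqrt(69))/w)/4 = (I*sqrt(69)/w)/4 = I*sqrt(69)/(4*w))
R(52) + P(-178) = (1/7)*52*(-37 + 7*52) + (1/4)*I*sqrt(69)/(-178) = (1/7)*52*(-37 + 364) + (1/4)*I*sqrt(69)*(-1/178) = (1/7)*52*327 - I*sqrt(69)/712 = 17004/7 - I*sqrt(69)/712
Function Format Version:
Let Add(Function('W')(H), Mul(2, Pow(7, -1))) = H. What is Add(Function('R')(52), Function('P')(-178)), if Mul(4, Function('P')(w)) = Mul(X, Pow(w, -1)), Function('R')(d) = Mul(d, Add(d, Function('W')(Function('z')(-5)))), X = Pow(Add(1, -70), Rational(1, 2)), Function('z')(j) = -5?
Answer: Add(Rational(17004, 7), Mul(Rational(-1, 712), I, Pow(69, Rational(1, 2)))) ≈ Add(2429.1, Mul(-0.011667, I))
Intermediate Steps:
X = Mul(I, Pow(69, Rational(1, 2))) (X = Pow(-69, Rational(1, 2)) = Mul(I, Pow(69, Rational(1, 2))) ≈ Mul(8.3066, I))
Function('W')(H) = Add(Rational(-2, 7), H)
Function('R')(d) = Mul(d, Add(Rational(-37, 7), d)) (Function('R')(d) = Mul(d, Add(d, Add(Rational(-2, 7), -5))) = Mul(d, Add(d, Rational(-37, 7))) = Mul(d, Add(Rational(-37, 7), d)))
Function('P')(w) = Mul(Rational(1, 4), I, Pow(69, Rational(1, 2)), Pow(w, -1)) (Function('P')(w) = Mul(Rational(1, 4), Mul(Mul(I, Pow(69, Rational(1, 2))), Pow(w, -1))) = Mul(Rational(1, 4), Mul(I, Pow(69, Rational(1, 2)), Pow(w, -1))) = Mul(Rational(1, 4), I, Pow(69, Rational(1, 2)), Pow(w, -1)))
Add(Function('R')(52), Function('P')(-178)) = Add(Mul(Rational(1, 7), 52, Add(-37, Mul(7, 52))), Mul(Rational(1, 4), I, Pow(69, Rational(1, 2)), Pow(-178, -1))) = Add(Mul(Rational(1, 7), 52, Add(-37, 364)), Mul(Rational(1, 4), I, Pow(69, Rational(1, 2)), Rational(-1, 178))) = Add(Mul(Rational(1, 7), 52, 327), Mul(Rational(-1, 712), I, Pow(69, Rational(1, 2)))) = Add(Rational(17004, 7), Mul(Rational(-1, 712), I, Pow(69, Rational(1, 2))))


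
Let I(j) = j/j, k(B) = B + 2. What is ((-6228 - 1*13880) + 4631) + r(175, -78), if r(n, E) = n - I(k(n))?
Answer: -15303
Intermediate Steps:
k(B) = 2 + B
I(j) = 1
r(n, E) = -1 + n (r(n, E) = n - 1*1 = n - 1 = -1 + n)
((-6228 - 1*13880) + 4631) + r(175, -78) = ((-6228 - 1*13880) + 4631) + (-1 + 175) = ((-6228 - 13880) + 4631) + 174 = (-20108 + 4631) + 174 = -15477 + 174 = -15303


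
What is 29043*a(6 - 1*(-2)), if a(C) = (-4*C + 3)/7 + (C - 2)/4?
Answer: -153513/2 ≈ -76757.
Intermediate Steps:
a(C) = -1/14 - 9*C/28 (a(C) = (3 - 4*C)*(⅐) + (-2 + C)*(¼) = (3/7 - 4*C/7) + (-½ + C/4) = -1/14 - 9*C/28)
29043*a(6 - 1*(-2)) = 29043*(-1/14 - 9*(6 - 1*(-2))/28) = 29043*(-1/14 - 9*(6 + 2)/28) = 29043*(-1/14 - 9/28*8) = 29043*(-1/14 - 18/7) = 29043*(-37/14) = -153513/2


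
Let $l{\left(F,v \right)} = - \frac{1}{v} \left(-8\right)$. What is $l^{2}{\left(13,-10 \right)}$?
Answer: $\frac{16}{25} \approx 0.64$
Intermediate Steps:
$l{\left(F,v \right)} = \frac{8}{v}$
$l^{2}{\left(13,-10 \right)} = \left(\frac{8}{-10}\right)^{2} = \left(8 \left(- \frac{1}{10}\right)\right)^{2} = \left(- \frac{4}{5}\right)^{2} = \frac{16}{25}$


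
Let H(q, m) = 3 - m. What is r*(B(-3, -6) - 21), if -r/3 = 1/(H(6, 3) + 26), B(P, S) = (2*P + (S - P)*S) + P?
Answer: 18/13 ≈ 1.3846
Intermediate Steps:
B(P, S) = 3*P + S*(S - P) (B(P, S) = (2*P + S*(S - P)) + P = 3*P + S*(S - P))
r = -3/26 (r = -3/((3 - 1*3) + 26) = -3/((3 - 3) + 26) = -3/(0 + 26) = -3/26 ≈ -0.11538)
r*(B(-3, -6) - 21) = -3*(((-6)² + 3*(-3) - 1*(-3)*(-6)) - 21)/26 = -3*((36 - 9 - 18) - 21)/26 = -3*(9 - 21)/26 = -3/26*(-12) = 18/13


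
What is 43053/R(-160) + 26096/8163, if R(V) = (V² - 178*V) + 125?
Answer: 1765975319/442475415 ≈ 3.9911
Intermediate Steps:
R(V) = 125 + V² - 178*V
43053/R(-160) + 26096/8163 = 43053/(125 + (-160)² - 178*(-160)) + 26096/8163 = 43053/(125 + 25600 + 28480) + 26096*(1/8163) = 43053/54205 + 26096/8163 = 1765975319/442475415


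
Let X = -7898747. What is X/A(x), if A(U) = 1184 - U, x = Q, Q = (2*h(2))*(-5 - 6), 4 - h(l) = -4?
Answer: -7898747/1360 ≈ -5807.9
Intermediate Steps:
h(l) = 8 (h(l) = 4 - 1*(-4) = 4 + 4 = 8)
Q = -176 (Q = (2*8)*(-5 - 6) = 16*(-11) = -176)
x = -176
X/A(x) = -7898747/(1184 - 1*(-176)) = -7898747/(1184 + 176) = -7898747/1360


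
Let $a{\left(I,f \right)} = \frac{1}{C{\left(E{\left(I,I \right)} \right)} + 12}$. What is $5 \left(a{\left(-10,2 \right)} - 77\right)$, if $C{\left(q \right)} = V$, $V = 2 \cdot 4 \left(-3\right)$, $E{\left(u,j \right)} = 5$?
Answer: $- \frac{4625}{12} \approx -385.42$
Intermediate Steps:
$V = -24$ ($V = 8 \left(-3\right) = -24$)
$C{\left(q \right)} = -24$
$a{\left(I,f \right)} = - \frac{1}{12}$ ($a{\left(I,f \right)} = \frac{1}{-24 + 12} = \frac{1}{-12} = - \frac{1}{12}$)
$5 \left(a{\left(-10,2 \right)} - 77\right) = 5 \left(- \frac{1}{12} - 77\right) = 5 \left(- \frac{925}{12}\right) = - \frac{4625}{12}$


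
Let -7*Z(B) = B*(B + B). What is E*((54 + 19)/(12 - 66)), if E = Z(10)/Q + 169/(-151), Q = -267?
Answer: 20853253/15239826 ≈ 1.3683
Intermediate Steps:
Z(B) = -2*B²/7 (Z(B) = -B*(B + B)/7 = -B*2*B/7 = -2*B²/7)
E = -285661/282219 (E = -2/7*10²/(-267) + 169/(-151) = -2/7*100*(-1/267) + 169*(-1/151) = -200/7*(-1/267) - 169/151 = 200/1869 - 169/151 = -285661/282219 ≈ -1.0122)
E*((54 + 19)/(12 - 66)) = -285661*(54 + 19)/(282219*(12 - 66)) = -20853253/(282219*(-54)) = -20853253*(-1)/(282219*54) = -285661/282219*(-73/54) = 20853253/15239826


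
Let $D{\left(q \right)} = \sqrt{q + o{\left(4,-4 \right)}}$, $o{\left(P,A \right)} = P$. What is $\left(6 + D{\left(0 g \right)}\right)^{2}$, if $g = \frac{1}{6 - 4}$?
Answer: $64$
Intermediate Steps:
$g = \frac{1}{2} \approx 0.5$
$D{\left(q \right)} = \sqrt{4 + q}$ ($D{\left(q \right)} = \sqrt{q + 4} = \sqrt{4 + q}$)
$\left(6 + D{\left(0 g \right)}\right)^{2} = \left(6 + \sqrt{4 + 0 \cdot \frac{1}{2}}\right)^{2} = \left(6 + \sqrt{4 + 0}\right)^{2} = \left(6 + \sqrt{4}\right)^{2} = \left(6 + 2\right)^{2} = 8^{2} = 64$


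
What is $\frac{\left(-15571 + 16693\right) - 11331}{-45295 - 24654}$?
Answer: $\frac{10209}{69949} \approx 0.14595$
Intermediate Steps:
$\frac{\left(-15571 + 16693\right) - 11331}{-45295 - 24654} = \frac{1122 - 11331}{-69949} = \left(-10209\right) \left(- \frac{1}{69949}\right) = \frac{10209}{69949}$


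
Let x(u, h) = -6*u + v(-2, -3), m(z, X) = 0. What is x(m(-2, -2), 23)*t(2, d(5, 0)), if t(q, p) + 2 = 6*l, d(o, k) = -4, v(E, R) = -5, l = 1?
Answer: -20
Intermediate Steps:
t(q, p) = 4 (t(q, p) = -2 + 6*1 = -2 + 6 = 4)
x(u, h) = -5 - 6*u (x(u, h) = -6*u - 5 = -5 - 6*u)
x(m(-2, -2), 23)*t(2, d(5, 0)) = (-5 - 6*0)*4 = (-5 + 0)*4 = -5*4 = -20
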